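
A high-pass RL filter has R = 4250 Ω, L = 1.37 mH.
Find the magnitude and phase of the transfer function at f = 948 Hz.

Step 1 — Angular frequency: ω = 2π·948 = 5956 rad/s.
Step 2 — Transfer function: H(jω) = jωL/(R + jωL).
Step 3 — Numerator jωL = j·8.16; denominator R + jωL = 4250 + j8.16.
Step 4 — H = 3.687e-06 + j0.00192.
Step 5 — Magnitude: |H| = 0.00192 (-54.3 dB); phase: φ = 89.9°.

|H| = 0.00192 (-54.3 dB), φ = 89.9°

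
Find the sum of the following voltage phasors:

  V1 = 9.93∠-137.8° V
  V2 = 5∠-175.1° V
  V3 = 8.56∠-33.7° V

Step 1 — Convert each phasor to rectangular form:
  V1 = 9.93·(cos(-137.8°) + j·sin(-137.8°)) = -7.356 - j6.67 V
  V2 = 5·(cos(-175.1°) + j·sin(-175.1°)) = -4.982 - j0.4271 V
  V3 = 8.56·(cos(-33.7°) + j·sin(-33.7°)) = 7.122 - j4.749 V
Step 2 — Sum components: V_total = -5.216 - j11.85 V.
Step 3 — Convert to polar: |V_total| = 12.94 V, ∠V_total = -113.8°.

V_total = 12.94∠-113.8° V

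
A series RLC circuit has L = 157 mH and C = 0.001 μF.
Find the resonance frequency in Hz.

Step 1 — Resonance condition Im(Z)=0 gives ω₀ = 1/√(LC).
Step 2 — ω₀ = 1/√(0.157·1e-09) = 7.981e+04 rad/s.
Step 3 — f₀ = ω₀/(2π) = 1.27e+04 Hz.

f₀ = 1.27e+04 Hz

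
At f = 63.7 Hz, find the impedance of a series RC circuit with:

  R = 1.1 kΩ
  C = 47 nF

Step 1 — Angular frequency: ω = 2π·f = 2π·63.7 = 400.2 rad/s.
Step 2 — Component impedances:
  R: Z = R = 1100 Ω
  C: Z = 1/(jωC) = -j/(ω·C) = 0 - j5.316e+04 Ω
Step 3 — Series combination: Z_total = R + C = 1100 - j5.316e+04 Ω = 5.317e+04∠-88.8° Ω.

Z = 1100 - j5.316e+04 Ω = 5.317e+04∠-88.8° Ω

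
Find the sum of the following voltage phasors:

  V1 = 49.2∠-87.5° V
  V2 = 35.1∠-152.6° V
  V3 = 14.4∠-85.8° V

Step 1 — Convert each phasor to rectangular form:
  V1 = 49.2·(cos(-87.5°) + j·sin(-87.5°)) = 2.146 - j49.15 V
  V2 = 35.1·(cos(-152.6°) + j·sin(-152.6°)) = -31.16 - j16.15 V
  V3 = 14.4·(cos(-85.8°) + j·sin(-85.8°)) = 1.055 - j14.36 V
Step 2 — Sum components: V_total = -27.96 - j79.67 V.
Step 3 — Convert to polar: |V_total| = 84.43 V, ∠V_total = -109.3°.

V_total = 84.43∠-109.3° V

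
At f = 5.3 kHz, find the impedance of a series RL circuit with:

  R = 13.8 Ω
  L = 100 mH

Step 1 — Angular frequency: ω = 2π·f = 2π·5300 = 3.33e+04 rad/s.
Step 2 — Component impedances:
  R: Z = R = 13.8 Ω
  L: Z = jωL = j·3.33e+04·0.1 = 0 + j3330 Ω
Step 3 — Series combination: Z_total = R + L = 13.8 + j3330 Ω = 3330∠89.8° Ω.

Z = 13.8 + j3330 Ω = 3330∠89.8° Ω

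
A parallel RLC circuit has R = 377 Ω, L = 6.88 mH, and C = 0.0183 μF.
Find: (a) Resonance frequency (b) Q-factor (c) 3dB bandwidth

Step 1 — Resonance: ω₀ = 1/√(LC) = 1/√(0.00688·1.83e-08) = 8.912e+04 rad/s.
Step 2 — f₀ = ω₀/(2π) = 1.418e+04 Hz.
Step 3 — Parallel Q: Q = R/(ω₀L) = 377/(8.912e+04·0.00688) = 0.6149.
Step 4 — Bandwidth: Δω = ω₀/Q = 1.449e+05 rad/s; BW = Δω/(2π) = 2.307e+04 Hz.

(a) f₀ = 1.418e+04 Hz  (b) Q = 0.6149  (c) BW = 2.307e+04 Hz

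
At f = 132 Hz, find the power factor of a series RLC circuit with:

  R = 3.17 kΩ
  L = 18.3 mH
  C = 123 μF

Step 1 — Angular frequency: ω = 2π·f = 2π·132 = 829.4 rad/s.
Step 2 — Component impedances:
  R: Z = R = 3170 Ω
  L: Z = jωL = j·829.4·0.0183 = 0 + j15.18 Ω
  C: Z = 1/(jωC) = -j/(ω·C) = 0 - j9.803 Ω
Step 3 — Series combination: Z_total = R + L + C = 3170 + j5.375 Ω = 3170∠0.1° Ω.
Step 4 — Power factor: PF = cos(φ) = Re(Z)/|Z| = 3170/3170 = 1.
Step 5 — Type: Im(Z) = 5.375 ⇒ lagging (phase φ = 0.1°).

PF = 1 (lagging, φ = 0.1°)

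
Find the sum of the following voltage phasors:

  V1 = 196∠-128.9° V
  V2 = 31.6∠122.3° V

Step 1 — Convert each phasor to rectangular form:
  V1 = 196·(cos(-128.9°) + j·sin(-128.9°)) = -123.1 - j152.5 V
  V2 = 31.6·(cos(122.3°) + j·sin(122.3°)) = -16.89 + j26.71 V
Step 2 — Sum components: V_total = -140 - j125.8 V.
Step 3 — Convert to polar: |V_total| = 188.2 V, ∠V_total = -138.0°.

V_total = 188.2∠-138.0° V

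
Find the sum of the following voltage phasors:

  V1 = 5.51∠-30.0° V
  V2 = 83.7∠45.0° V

Step 1 — Convert each phasor to rectangular form:
  V1 = 5.51·(cos(-30.0°) + j·sin(-30.0°)) = 4.772 - j2.755 V
  V2 = 83.7·(cos(45.0°) + j·sin(45.0°)) = 59.18 + j59.18 V
Step 2 — Sum components: V_total = 63.96 + j56.43 V.
Step 3 — Convert to polar: |V_total| = 85.29 V, ∠V_total = 41.4°.

V_total = 85.29∠41.4° V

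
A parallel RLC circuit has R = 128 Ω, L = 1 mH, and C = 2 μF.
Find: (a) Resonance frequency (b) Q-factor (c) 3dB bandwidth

Step 1 — Resonance: ω₀ = 1/√(LC) = 1/√(0.001·2e-06) = 2.236e+04 rad/s.
Step 2 — f₀ = ω₀/(2π) = 3559 Hz.
Step 3 — Parallel Q: Q = R/(ω₀L) = 128/(2.236e+04·0.001) = 5.724.
Step 4 — Bandwidth: Δω = ω₀/Q = 3906 rad/s; BW = Δω/(2π) = 621.7 Hz.

(a) f₀ = 3559 Hz  (b) Q = 5.724  (c) BW = 621.7 Hz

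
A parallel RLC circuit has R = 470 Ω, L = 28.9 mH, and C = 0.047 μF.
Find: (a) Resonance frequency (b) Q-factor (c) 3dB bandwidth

Step 1 — Resonance: ω₀ = 1/√(LC) = 1/√(0.0289·4.7e-08) = 2.713e+04 rad/s.
Step 2 — f₀ = ω₀/(2π) = 4318 Hz.
Step 3 — Parallel Q: Q = R/(ω₀L) = 470/(2.713e+04·0.0289) = 0.5994.
Step 4 — Bandwidth: Δω = ω₀/Q = 4.527e+04 rad/s; BW = Δω/(2π) = 7205 Hz.

(a) f₀ = 4318 Hz  (b) Q = 0.5994  (c) BW = 7205 Hz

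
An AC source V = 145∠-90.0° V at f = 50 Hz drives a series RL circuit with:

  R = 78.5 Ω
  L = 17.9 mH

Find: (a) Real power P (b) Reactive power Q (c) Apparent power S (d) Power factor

Step 1 — Angular frequency: ω = 2π·f = 2π·50 = 314.2 rad/s.
Step 2 — Component impedances:
  R: Z = R = 78.5 Ω
  L: Z = jωL = j·314.2·0.0179 = 0 + j5.623 Ω
Step 3 — Series combination: Z_total = R + L = 78.5 + j5.623 Ω = 78.7∠4.1° Ω.
Step 4 — Source phasor: V = 145∠-90.0° V = 0 - j145 V.
Step 5 — Current: I = V / Z = -0.1316 - j1.838 A = 1.842∠-94.1° A.
Step 6 — Complex power: S = V·I* = 266.5 + j19.09 VA.
Step 7 — Real power: P = Re(S) = 266.5 W.
Step 8 — Reactive power: Q = Im(S) = 19.09 VAR.
Step 9 — Apparent power: |S| = 267.1 VA.
Step 10 — Power factor: PF = P/|S| = 0.9974 (lagging).

(a) P = 266.5 W  (b) Q = 19.09 VAR  (c) S = 267.1 VA  (d) PF = 0.9974 (lagging)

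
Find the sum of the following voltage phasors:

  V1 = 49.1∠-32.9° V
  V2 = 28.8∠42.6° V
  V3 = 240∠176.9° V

Step 1 — Convert each phasor to rectangular form:
  V1 = 49.1·(cos(-32.9°) + j·sin(-32.9°)) = 41.23 - j26.67 V
  V2 = 28.8·(cos(42.6°) + j·sin(42.6°)) = 21.2 + j19.49 V
  V3 = 240·(cos(176.9°) + j·sin(176.9°)) = -239.6 + j12.98 V
Step 2 — Sum components: V_total = -177.2 + j5.803 V.
Step 3 — Convert to polar: |V_total| = 177.3 V, ∠V_total = 178.1°.

V_total = 177.3∠178.1° V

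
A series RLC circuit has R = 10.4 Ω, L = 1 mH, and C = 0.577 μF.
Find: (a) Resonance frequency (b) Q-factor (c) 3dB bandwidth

Step 1 — Resonance: ω₀ = 1/√(LC) = 1/√(0.001·5.77e-07) = 4.163e+04 rad/s.
Step 2 — f₀ = ω₀/(2π) = 6626 Hz.
Step 3 — Series Q: Q = ω₀L/R = 4.163e+04·0.001/10.4 = 4.003.
Step 4 — Bandwidth: Δω = ω₀/Q = 1.04e+04 rad/s; BW = Δω/(2π) = 1655 Hz.

(a) f₀ = 6626 Hz  (b) Q = 4.003  (c) BW = 1655 Hz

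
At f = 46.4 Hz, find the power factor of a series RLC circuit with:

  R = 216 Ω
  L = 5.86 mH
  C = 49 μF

Step 1 — Angular frequency: ω = 2π·f = 2π·46.4 = 291.5 rad/s.
Step 2 — Component impedances:
  R: Z = R = 216 Ω
  L: Z = jωL = j·291.5·0.00586 = 0 + j1.708 Ω
  C: Z = 1/(jωC) = -j/(ω·C) = 0 - j70 Ω
Step 3 — Series combination: Z_total = R + L + C = 216 - j68.29 Ω = 226.5∠-17.5° Ω.
Step 4 — Power factor: PF = cos(φ) = Re(Z)/|Z| = 216/226.54 = 0.9535.
Step 5 — Type: Im(Z) = -68.29 ⇒ leading (phase φ = -17.5°).

PF = 0.9535 (leading, φ = -17.5°)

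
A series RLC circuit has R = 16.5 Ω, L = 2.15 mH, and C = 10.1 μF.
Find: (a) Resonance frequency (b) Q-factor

Step 1 — Resonance condition Im(Z)=0 gives ω₀ = 1/√(LC).
Step 2 — ω₀ = 1/√(0.00215·1.01e-05) = 6786 rad/s.
Step 3 — f₀ = ω₀/(2π) = 1080 Hz.
Step 4 — Series Q: Q = ω₀L/R = 6786·0.00215/16.5 = 0.8842.

(a) f₀ = 1080 Hz  (b) Q = 0.8842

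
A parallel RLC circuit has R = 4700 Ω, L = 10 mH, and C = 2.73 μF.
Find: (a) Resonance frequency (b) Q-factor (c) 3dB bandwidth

Step 1 — Resonance: ω₀ = 1/√(LC) = 1/√(0.01·2.73e-06) = 6052 rad/s.
Step 2 — f₀ = ω₀/(2π) = 963.2 Hz.
Step 3 — Parallel Q: Q = R/(ω₀L) = 4700/(6052·0.01) = 77.66.
Step 4 — Bandwidth: Δω = ω₀/Q = 77.94 rad/s; BW = Δω/(2π) = 12.4 Hz.

(a) f₀ = 963.2 Hz  (b) Q = 77.66  (c) BW = 12.4 Hz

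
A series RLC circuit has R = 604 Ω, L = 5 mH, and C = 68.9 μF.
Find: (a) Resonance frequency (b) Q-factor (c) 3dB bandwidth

Step 1 — Resonance condition Im(Z)=0 gives ω₀ = 1/√(LC).
Step 2 — ω₀ = 1/√(0.005·6.89e-05) = 1704 rad/s.
Step 3 — f₀ = ω₀/(2π) = 271.2 Hz.
Step 4 — Series Q: Q = ω₀L/R = 1704·0.005/604 = 0.0141.
Step 5 — 3dB bandwidth: Δω = ω₀/Q = 1.208e+05 rad/s; BW = Δω/(2π) = 1.923e+04 Hz.

(a) f₀ = 271.2 Hz  (b) Q = 0.0141  (c) BW = 1.923e+04 Hz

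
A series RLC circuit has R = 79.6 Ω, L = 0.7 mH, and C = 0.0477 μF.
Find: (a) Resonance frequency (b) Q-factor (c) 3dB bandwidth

Step 1 — Resonance condition Im(Z)=0 gives ω₀ = 1/√(LC).
Step 2 — ω₀ = 1/√(0.0007·4.77e-08) = 1.731e+05 rad/s.
Step 3 — f₀ = ω₀/(2π) = 2.754e+04 Hz.
Step 4 — Series Q: Q = ω₀L/R = 1.731e+05·0.0007/79.6 = 1.522.
Step 5 — 3dB bandwidth: Δω = ω₀/Q = 1.137e+05 rad/s; BW = Δω/(2π) = 1.81e+04 Hz.

(a) f₀ = 2.754e+04 Hz  (b) Q = 1.522  (c) BW = 1.81e+04 Hz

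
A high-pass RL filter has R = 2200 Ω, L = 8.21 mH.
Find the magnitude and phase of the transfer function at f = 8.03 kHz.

Step 1 — Angular frequency: ω = 2π·8030 = 5.045e+04 rad/s.
Step 2 — Transfer function: H(jω) = jωL/(R + jωL).
Step 3 — Numerator jωL = j·414.2; denominator R + jωL = 2200 + j414.2.
Step 4 — H = 0.03424 + j0.1818.
Step 5 — Magnitude: |H| = 0.185 (-14.7 dB); phase: φ = 79.3°.

|H| = 0.185 (-14.7 dB), φ = 79.3°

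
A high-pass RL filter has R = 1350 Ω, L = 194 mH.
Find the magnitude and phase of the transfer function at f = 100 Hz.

Step 1 — Angular frequency: ω = 2π·100 = 628.3 rad/s.
Step 2 — Transfer function: H(jω) = jωL/(R + jωL).
Step 3 — Numerator jωL = j·121.9; denominator R + jωL = 1350 + j121.9.
Step 4 — H = 0.008087 + j0.08956.
Step 5 — Magnitude: |H| = 0.08993 (-20.9 dB); phase: φ = 84.8°.

|H| = 0.08993 (-20.9 dB), φ = 84.8°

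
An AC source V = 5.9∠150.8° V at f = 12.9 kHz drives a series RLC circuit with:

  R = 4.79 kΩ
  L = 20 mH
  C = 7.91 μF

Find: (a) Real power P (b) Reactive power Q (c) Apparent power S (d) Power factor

Step 1 — Angular frequency: ω = 2π·f = 2π·1.29e+04 = 8.105e+04 rad/s.
Step 2 — Component impedances:
  R: Z = R = 4790 Ω
  L: Z = jωL = j·8.105e+04·0.02 = 0 + j1621 Ω
  C: Z = 1/(jωC) = -j/(ω·C) = 0 - j1.56 Ω
Step 3 — Series combination: Z_total = R + L + C = 4790 + j1620 Ω = 5056∠18.7° Ω.
Step 4 — Source phasor: V = 5.9∠150.8° V = -5.15 + j2.878 V.
Step 5 — Current: I = V / Z = -0.0007826 + j0.0008655 A = 0.001167∠132.1° A.
Step 6 — Complex power: S = V·I* = 0.006522 + j0.002205 VA.
Step 7 — Real power: P = Re(S) = 0.006522 W.
Step 8 — Reactive power: Q = Im(S) = 0.002205 VAR.
Step 9 — Apparent power: |S| = 0.006884 VA.
Step 10 — Power factor: PF = P/|S| = 0.9473 (lagging).

(a) P = 0.006522 W  (b) Q = 0.002205 VAR  (c) S = 0.006884 VA  (d) PF = 0.9473 (lagging)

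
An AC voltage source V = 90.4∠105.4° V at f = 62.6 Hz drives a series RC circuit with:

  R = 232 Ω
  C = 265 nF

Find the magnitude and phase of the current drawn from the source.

Step 1 — Angular frequency: ω = 2π·f = 2π·62.6 = 393.3 rad/s.
Step 2 — Component impedances:
  R: Z = R = 232 Ω
  C: Z = 1/(jωC) = -j/(ω·C) = 0 - j9594 Ω
Step 3 — Series combination: Z_total = R + C = 232 - j9594 Ω = 9597∠-88.6° Ω.
Step 4 — Source phasor: V = 90.4∠105.4° V = -24.01 + j87.15 V.
Step 5 — Ohm's law: I = V / Z_total = (-24.01 + j87.15) / (232 - j9594) = -0.009139 - j0.002281 A.
Step 6 — Convert to polar: |I| = 0.00942 A, ∠I = -166.0°.

I = 0.00942∠-166.0° A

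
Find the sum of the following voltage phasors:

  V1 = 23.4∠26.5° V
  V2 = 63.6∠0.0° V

Step 1 — Convert each phasor to rectangular form:
  V1 = 23.4·(cos(26.5°) + j·sin(26.5°)) = 20.94 + j10.44 V
  V2 = 63.6·(cos(0.0°) + j·sin(0.0°)) = 63.6 V
Step 2 — Sum components: V_total = 84.54 + j10.44 V.
Step 3 — Convert to polar: |V_total| = 85.18 V, ∠V_total = 7.0°.

V_total = 85.18∠7.0° V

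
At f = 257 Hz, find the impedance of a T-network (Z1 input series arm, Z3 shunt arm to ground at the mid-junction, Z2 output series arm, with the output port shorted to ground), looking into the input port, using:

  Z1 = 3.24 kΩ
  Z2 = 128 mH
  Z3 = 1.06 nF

Step 1 — Angular frequency: ω = 2π·f = 2π·257 = 1615 rad/s.
Step 2 — Component impedances:
  Z1: Z = R = 3240 Ω
  Z2: Z = jωL = j·1615·0.128 = 0 + j206.7 Ω
  Z3: Z = 1/(jωC) = -j/(ω·C) = 0 - j5.842e+05 Ω
Step 3 — With the output port shorted to ground, the output series arm Z2 runs from the junction to ground; the shunt arm Z3 also runs from the junction to ground. They appear in parallel: Z3 || Z2 = 0 + j206.8 Ω.
Step 4 — Series with input arm Z1: Z_in = Z1 + (Z3 || Z2) = 3240 + j206.8 Ω = 3247∠3.7° Ω.

Z = 3240 + j206.8 Ω = 3247∠3.7° Ω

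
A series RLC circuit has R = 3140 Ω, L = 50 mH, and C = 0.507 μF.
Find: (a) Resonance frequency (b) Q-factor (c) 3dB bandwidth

Step 1 — Resonance: ω₀ = 1/√(LC) = 1/√(0.05·5.07e-07) = 6281 rad/s.
Step 2 — f₀ = ω₀/(2π) = 999.6 Hz.
Step 3 — Series Q: Q = ω₀L/R = 6281·0.05/3140 = 0.1.
Step 4 — Bandwidth: Δω = ω₀/Q = 6.28e+04 rad/s; BW = Δω/(2π) = 9995 Hz.

(a) f₀ = 999.6 Hz  (b) Q = 0.1  (c) BW = 9995 Hz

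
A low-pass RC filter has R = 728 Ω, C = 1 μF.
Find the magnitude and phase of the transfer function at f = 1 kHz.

Step 1 — Angular frequency: ω = 2π·1000 = 6283 rad/s.
Step 2 — Transfer function: H(jω) = 1/(1 + jωRC).
Step 3 — Denominator: 1 + jωRC = 1 + j·6283·728·1e-06 = 1 + j4.574.
Step 4 — H = 0.04561 - j0.2086.
Step 5 — Magnitude: |H| = 0.2136 (-13.4 dB); phase: φ = -77.7°.

|H| = 0.2136 (-13.4 dB), φ = -77.7°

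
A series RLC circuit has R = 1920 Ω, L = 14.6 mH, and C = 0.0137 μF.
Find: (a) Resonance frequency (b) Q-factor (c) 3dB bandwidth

Step 1 — Resonance: ω₀ = 1/√(LC) = 1/√(0.0146·1.37e-08) = 7.071e+04 rad/s.
Step 2 — f₀ = ω₀/(2π) = 1.125e+04 Hz.
Step 3 — Series Q: Q = ω₀L/R = 7.071e+04·0.0146/1920 = 0.5377.
Step 4 — Bandwidth: Δω = ω₀/Q = 1.315e+05 rad/s; BW = Δω/(2π) = 2.093e+04 Hz.

(a) f₀ = 1.125e+04 Hz  (b) Q = 0.5377  (c) BW = 2.093e+04 Hz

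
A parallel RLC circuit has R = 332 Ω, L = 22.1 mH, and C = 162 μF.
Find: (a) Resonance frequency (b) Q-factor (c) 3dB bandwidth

Step 1 — Resonance: ω₀ = 1/√(LC) = 1/√(0.0221·0.000162) = 528.5 rad/s.
Step 2 — f₀ = ω₀/(2π) = 84.11 Hz.
Step 3 — Parallel Q: Q = R/(ω₀L) = 332/(528.5·0.0221) = 28.42.
Step 4 — Bandwidth: Δω = ω₀/Q = 18.59 rad/s; BW = Δω/(2π) = 2.959 Hz.

(a) f₀ = 84.11 Hz  (b) Q = 28.42  (c) BW = 2.959 Hz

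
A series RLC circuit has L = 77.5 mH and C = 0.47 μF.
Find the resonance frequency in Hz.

Step 1 — Resonance condition Im(Z)=0 gives ω₀ = 1/√(LC).
Step 2 — ω₀ = 1/√(0.0775·4.7e-07) = 5240 rad/s.
Step 3 — f₀ = ω₀/(2π) = 833.9 Hz.

f₀ = 833.9 Hz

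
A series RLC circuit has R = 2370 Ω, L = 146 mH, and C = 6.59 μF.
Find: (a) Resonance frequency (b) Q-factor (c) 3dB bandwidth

Step 1 — Resonance condition Im(Z)=0 gives ω₀ = 1/√(LC).
Step 2 — ω₀ = 1/√(0.146·6.59e-06) = 1019 rad/s.
Step 3 — f₀ = ω₀/(2π) = 162.3 Hz.
Step 4 — Series Q: Q = ω₀L/R = 1019·0.146/2370 = 0.0628.
Step 5 — 3dB bandwidth: Δω = ω₀/Q = 1.623e+04 rad/s; BW = Δω/(2π) = 2584 Hz.

(a) f₀ = 162.3 Hz  (b) Q = 0.0628  (c) BW = 2584 Hz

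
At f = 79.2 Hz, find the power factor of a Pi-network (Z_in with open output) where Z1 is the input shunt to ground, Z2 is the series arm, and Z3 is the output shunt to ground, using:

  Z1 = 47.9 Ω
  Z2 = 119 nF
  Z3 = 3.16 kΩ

Step 1 — Angular frequency: ω = 2π·f = 2π·79.2 = 497.6 rad/s.
Step 2 — Component impedances:
  Z1: Z = R = 47.9 Ω
  Z2: Z = 1/(jωC) = -j/(ω·C) = 0 - j1.689e+04 Ω
  Z3: Z = R = 3160 Ω
Step 3 — With open output, the series arm Z2 and the output shunt Z3 appear in series to ground: Z2 + Z3 = 3160 - j1.689e+04 Ω.
Step 4 — Parallel with input shunt Z1: Z_in = Z1 || (Z2 + Z3) = 47.88 - j0.1311 Ω = 47.88∠-0.2° Ω.
Step 5 — Power factor: PF = cos(φ) = Re(Z)/|Z| = 47.88/47.88 = 1.
Step 6 — Type: Im(Z) = -0.1311 ⇒ leading (phase φ = -0.2°).

PF = 1 (leading, φ = -0.2°)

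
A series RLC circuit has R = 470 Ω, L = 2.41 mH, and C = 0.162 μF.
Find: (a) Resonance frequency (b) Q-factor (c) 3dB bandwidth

Step 1 — Resonance condition Im(Z)=0 gives ω₀ = 1/√(LC).
Step 2 — ω₀ = 1/√(0.00241·1.62e-07) = 5.061e+04 rad/s.
Step 3 — f₀ = ω₀/(2π) = 8055 Hz.
Step 4 — Series Q: Q = ω₀L/R = 5.061e+04·0.00241/470 = 0.2595.
Step 5 — 3dB bandwidth: Δω = ω₀/Q = 1.95e+05 rad/s; BW = Δω/(2π) = 3.104e+04 Hz.

(a) f₀ = 8055 Hz  (b) Q = 0.2595  (c) BW = 3.104e+04 Hz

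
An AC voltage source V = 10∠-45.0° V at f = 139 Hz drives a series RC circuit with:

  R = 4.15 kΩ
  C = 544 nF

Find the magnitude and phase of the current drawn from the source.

Step 1 — Angular frequency: ω = 2π·f = 2π·139 = 873.4 rad/s.
Step 2 — Component impedances:
  R: Z = R = 4150 Ω
  C: Z = 1/(jωC) = -j/(ω·C) = 0 - j2105 Ω
Step 3 — Series combination: Z_total = R + C = 4150 - j2105 Ω = 4653∠-26.9° Ω.
Step 4 — Source phasor: V = 10∠-45.0° V = 7.071 - j7.071 V.
Step 5 — Ohm's law: I = V / Z_total = (7.071 - j7.071) / (4150 - j2105) = 0.002043 - j0.0006679 A.
Step 6 — Convert to polar: |I| = 0.002149 A, ∠I = -18.1°.

I = 0.002149∠-18.1° A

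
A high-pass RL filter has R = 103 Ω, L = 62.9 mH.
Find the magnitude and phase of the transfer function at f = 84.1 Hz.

Step 1 — Angular frequency: ω = 2π·84.1 = 528.4 rad/s.
Step 2 — Transfer function: H(jω) = jωL/(R + jωL).
Step 3 — Numerator jωL = j·33.24; denominator R + jωL = 103 + j33.24.
Step 4 — H = 0.09431 + j0.2923.
Step 5 — Magnitude: |H| = 0.3071 (-10.3 dB); phase: φ = 72.1°.

|H| = 0.3071 (-10.3 dB), φ = 72.1°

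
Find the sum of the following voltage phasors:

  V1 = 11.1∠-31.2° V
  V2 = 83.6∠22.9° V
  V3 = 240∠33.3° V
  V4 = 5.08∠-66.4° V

Step 1 — Convert each phasor to rectangular form:
  V1 = 11.1·(cos(-31.2°) + j·sin(-31.2°)) = 9.495 - j5.75 V
  V2 = 83.6·(cos(22.9°) + j·sin(22.9°)) = 77.01 + j32.53 V
  V3 = 240·(cos(33.3°) + j·sin(33.3°)) = 200.6 + j131.8 V
  V4 = 5.08·(cos(-66.4°) + j·sin(-66.4°)) = 2.034 - j4.655 V
Step 2 — Sum components: V_total = 289.1 + j153.9 V.
Step 3 — Convert to polar: |V_total| = 327.5 V, ∠V_total = 28.0°.

V_total = 327.5∠28.0° V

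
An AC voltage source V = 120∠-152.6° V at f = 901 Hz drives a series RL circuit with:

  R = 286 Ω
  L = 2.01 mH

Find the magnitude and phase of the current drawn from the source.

Step 1 — Angular frequency: ω = 2π·f = 2π·901 = 5661 rad/s.
Step 2 — Component impedances:
  R: Z = R = 286 Ω
  L: Z = jωL = j·5661·0.00201 = 0 + j11.38 Ω
Step 3 — Series combination: Z_total = R + L = 286 + j11.38 Ω = 286.2∠2.3° Ω.
Step 4 — Source phasor: V = 120∠-152.6° V = -106.5 - j55.22 V.
Step 5 — Ohm's law: I = V / Z_total = (-106.5 - j55.22) / (286 + j11.38) = -0.3796 - j0.178 A.
Step 6 — Convert to polar: |I| = 0.4192 A, ∠I = -154.9°.

I = 0.4192∠-154.9° A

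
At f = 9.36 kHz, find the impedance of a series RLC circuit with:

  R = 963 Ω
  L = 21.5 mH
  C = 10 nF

Step 1 — Angular frequency: ω = 2π·f = 2π·9360 = 5.881e+04 rad/s.
Step 2 — Component impedances:
  R: Z = R = 963 Ω
  L: Z = jωL = j·5.881e+04·0.0215 = 0 + j1264 Ω
  C: Z = 1/(jωC) = -j/(ω·C) = 0 - j1700 Ω
Step 3 — Series combination: Z_total = R + L + C = 963 - j435.9 Ω = 1057∠-24.4° Ω.

Z = 963 - j435.9 Ω = 1057∠-24.4° Ω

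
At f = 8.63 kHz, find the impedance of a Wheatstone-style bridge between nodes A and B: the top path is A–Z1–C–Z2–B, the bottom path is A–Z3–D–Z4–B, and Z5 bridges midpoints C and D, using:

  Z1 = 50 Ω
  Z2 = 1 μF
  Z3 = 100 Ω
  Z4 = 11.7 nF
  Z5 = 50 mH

Step 1 — Angular frequency: ω = 2π·f = 2π·8630 = 5.422e+04 rad/s.
Step 2 — Component impedances:
  Z1: Z = R = 50 Ω
  Z2: Z = 1/(jωC) = -j/(ω·C) = 0 - j18.44 Ω
  Z3: Z = R = 100 Ω
  Z4: Z = 1/(jωC) = -j/(ω·C) = 0 - j1576 Ω
  Z5: Z = jωL = j·5.422e+04·0.05 = 0 + j2711 Ω
Step 3 — Bridge requires nodal analysis (the Z5 bridge couples midpoints C and D, so the two paths cannot be reduced to a simple series/parallel combination). Setting node B to ground and injecting 1 A at node A, the 3-node admittance system at A, C, D solves to V_A = Z_AB = 48.84 - j18.83 Ω = 52.34∠-21.1° Ω.

Z = 48.84 - j18.83 Ω = 52.34∠-21.1° Ω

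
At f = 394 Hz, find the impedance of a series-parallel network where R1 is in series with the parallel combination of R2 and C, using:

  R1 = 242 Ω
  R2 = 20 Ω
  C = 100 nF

Step 1 — Angular frequency: ω = 2π·f = 2π·394 = 2476 rad/s.
Step 2 — Component impedances:
  R1: Z = R = 242 Ω
  R2: Z = R = 20 Ω
  C: Z = 1/(jωC) = -j/(ω·C) = 0 - j4039 Ω
Step 3 — Parallel branch: R2 || C = 1/(1/R2 + 1/C) = 20 - j0.09902 Ω.
Step 4 — Series with R1: Z_total = R1 + (R2 || C) = 262 - j0.09902 Ω = 262∠-0.0° Ω.

Z = 262 - j0.09902 Ω = 262∠-0.0° Ω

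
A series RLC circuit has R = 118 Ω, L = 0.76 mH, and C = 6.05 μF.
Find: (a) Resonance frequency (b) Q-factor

Step 1 — Resonance condition Im(Z)=0 gives ω₀ = 1/√(LC).
Step 2 — ω₀ = 1/√(0.00076·6.05e-06) = 1.475e+04 rad/s.
Step 3 — f₀ = ω₀/(2π) = 2347 Hz.
Step 4 — Series Q: Q = ω₀L/R = 1.475e+04·0.00076/118 = 0.09498.

(a) f₀ = 2347 Hz  (b) Q = 0.09498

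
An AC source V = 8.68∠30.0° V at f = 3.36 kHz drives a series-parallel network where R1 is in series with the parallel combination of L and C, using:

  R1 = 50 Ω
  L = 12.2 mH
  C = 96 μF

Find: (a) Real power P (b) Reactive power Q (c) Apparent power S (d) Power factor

Step 1 — Angular frequency: ω = 2π·f = 2π·3360 = 2.111e+04 rad/s.
Step 2 — Component impedances:
  R1: Z = R = 50 Ω
  L: Z = jωL = j·2.111e+04·0.0122 = 0 + j257.6 Ω
  C: Z = 1/(jωC) = -j/(ω·C) = 0 - j0.4934 Ω
Step 3 — Parallel branch: L || C = 1/(1/L + 1/C) = 0 - j0.4944 Ω.
Step 4 — Series with R1: Z_total = R1 + (L || C) = 50 - j0.4944 Ω = 50∠-0.6° Ω.
Step 5 — Source phasor: V = 8.68∠30.0° V = 7.517 + j4.34 V.
Step 6 — Current: I = V / Z = 0.1495 + j0.08828 A = 0.1736∠30.6° A.
Step 7 — Complex power: S = V·I* = 1.507 - j0.0149 VA.
Step 8 — Real power: P = Re(S) = 1.507 W.
Step 9 — Reactive power: Q = Im(S) = -0.0149 VAR.
Step 10 — Apparent power: |S| = 1.507 VA.
Step 11 — Power factor: PF = P/|S| = 1 (leading).

(a) P = 1.507 W  (b) Q = -0.0149 VAR  (c) S = 1.507 VA  (d) PF = 1 (leading)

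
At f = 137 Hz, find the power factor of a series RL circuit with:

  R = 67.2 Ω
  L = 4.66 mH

Step 1 — Angular frequency: ω = 2π·f = 2π·137 = 860.8 rad/s.
Step 2 — Component impedances:
  R: Z = R = 67.2 Ω
  L: Z = jωL = j·860.8·0.00466 = 0 + j4.011 Ω
Step 3 — Series combination: Z_total = R + L = 67.2 + j4.011 Ω = 67.32∠3.4° Ω.
Step 4 — Power factor: PF = cos(φ) = Re(Z)/|Z| = 67.2/67.32 = 0.9982.
Step 5 — Type: Im(Z) = 4.011 ⇒ lagging (phase φ = 3.4°).

PF = 0.9982 (lagging, φ = 3.4°)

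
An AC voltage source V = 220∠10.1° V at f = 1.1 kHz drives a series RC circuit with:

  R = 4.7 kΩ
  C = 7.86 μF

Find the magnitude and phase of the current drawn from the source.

Step 1 — Angular frequency: ω = 2π·f = 2π·1100 = 6912 rad/s.
Step 2 — Component impedances:
  R: Z = R = 4700 Ω
  C: Z = 1/(jωC) = -j/(ω·C) = 0 - j18.41 Ω
Step 3 — Series combination: Z_total = R + C = 4700 - j18.41 Ω = 4700∠-0.2° Ω.
Step 4 — Source phasor: V = 220∠10.1° V = 216.6 + j38.58 V.
Step 5 — Ohm's law: I = V / Z_total = (216.6 + j38.58) / (4700 - j18.41) = 0.04605 + j0.008389 A.
Step 6 — Convert to polar: |I| = 0.04681 A, ∠I = 10.3°.

I = 0.04681∠10.3° A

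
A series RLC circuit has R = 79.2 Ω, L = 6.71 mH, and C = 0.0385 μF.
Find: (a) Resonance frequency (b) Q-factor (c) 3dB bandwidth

Step 1 — Resonance: ω₀ = 1/√(LC) = 1/√(0.00671·3.85e-08) = 6.222e+04 rad/s.
Step 2 — f₀ = ω₀/(2π) = 9902 Hz.
Step 3 — Series Q: Q = ω₀L/R = 6.222e+04·0.00671/79.2 = 5.271.
Step 4 — Bandwidth: Δω = ω₀/Q = 1.18e+04 rad/s; BW = Δω/(2π) = 1879 Hz.

(a) f₀ = 9902 Hz  (b) Q = 5.271  (c) BW = 1879 Hz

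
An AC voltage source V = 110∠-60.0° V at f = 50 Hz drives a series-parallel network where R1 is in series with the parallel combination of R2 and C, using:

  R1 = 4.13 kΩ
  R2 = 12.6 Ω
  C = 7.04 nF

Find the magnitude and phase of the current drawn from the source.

Step 1 — Angular frequency: ω = 2π·f = 2π·50 = 314.2 rad/s.
Step 2 — Component impedances:
  R1: Z = R = 4130 Ω
  R2: Z = R = 12.6 Ω
  C: Z = 1/(jωC) = -j/(ω·C) = 0 - j4.521e+05 Ω
Step 3 — Parallel branch: R2 || C = 1/(1/R2 + 1/C) = 12.6 - j0.0003511 Ω.
Step 4 — Series with R1: Z_total = R1 + (R2 || C) = 4143 - j0.0003511 Ω = 4143∠-0.0° Ω.
Step 5 — Source phasor: V = 110∠-60.0° V = 55 - j95.26 V.
Step 6 — Ohm's law: I = V / Z_total = (55 - j95.26) / (4143 - j0.0003511) = 0.01328 - j0.023 A.
Step 7 — Convert to polar: |I| = 0.02655 A, ∠I = -60.0°.

I = 0.02655∠-60.0° A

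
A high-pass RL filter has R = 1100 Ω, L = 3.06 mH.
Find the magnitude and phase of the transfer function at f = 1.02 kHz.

Step 1 — Angular frequency: ω = 2π·1020 = 6409 rad/s.
Step 2 — Transfer function: H(jω) = jωL/(R + jωL).
Step 3 — Numerator jωL = j·19.61; denominator R + jωL = 1100 + j19.61.
Step 4 — H = 0.0003177 + j0.01782.
Step 5 — Magnitude: |H| = 0.01783 (-35.0 dB); phase: φ = 89.0°.

|H| = 0.01783 (-35.0 dB), φ = 89.0°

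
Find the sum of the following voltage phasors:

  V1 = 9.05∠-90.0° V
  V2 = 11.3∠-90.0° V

Step 1 — Convert each phasor to rectangular form:
  V1 = 9.05·(cos(-90.0°) + j·sin(-90.0°)) = 0 - j9.05 V
  V2 = 11.3·(cos(-90.0°) + j·sin(-90.0°)) = 0 - j11.3 V
Step 2 — Sum components: V_total = 0 - j20.35 V.
Step 3 — Convert to polar: |V_total| = 20.35 V, ∠V_total = -90.0°.

V_total = 20.35∠-90.0° V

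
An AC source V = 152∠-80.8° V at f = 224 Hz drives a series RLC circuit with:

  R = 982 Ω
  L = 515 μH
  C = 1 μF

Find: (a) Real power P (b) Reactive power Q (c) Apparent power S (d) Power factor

Step 1 — Angular frequency: ω = 2π·f = 2π·224 = 1407 rad/s.
Step 2 — Component impedances:
  R: Z = R = 982 Ω
  L: Z = jωL = j·1407·0.000515 = 0 + j0.7248 Ω
  C: Z = 1/(jωC) = -j/(ω·C) = 0 - j710.5 Ω
Step 3 — Series combination: Z_total = R + L + C = 982 - j709.8 Ω = 1212∠-35.9° Ω.
Step 4 — Source phasor: V = 152∠-80.8° V = 24.3 - j150 V.
Step 5 — Current: I = V / Z = 0.0888 - j0.08861 A = 0.1254∠-44.9° A.
Step 6 — Complex power: S = V·I* = 15.45 - j11.17 VA.
Step 7 — Real power: P = Re(S) = 15.45 W.
Step 8 — Reactive power: Q = Im(S) = -11.17 VAR.
Step 9 — Apparent power: |S| = 19.07 VA.
Step 10 — Power factor: PF = P/|S| = 0.8105 (leading).

(a) P = 15.45 W  (b) Q = -11.17 VAR  (c) S = 19.07 VA  (d) PF = 0.8105 (leading)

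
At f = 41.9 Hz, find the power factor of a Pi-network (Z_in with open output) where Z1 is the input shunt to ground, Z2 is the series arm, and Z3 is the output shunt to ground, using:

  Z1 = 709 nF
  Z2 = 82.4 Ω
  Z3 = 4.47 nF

Step 1 — Angular frequency: ω = 2π·f = 2π·41.9 = 263.3 rad/s.
Step 2 — Component impedances:
  Z1: Z = 1/(jωC) = -j/(ω·C) = 0 - j5357 Ω
  Z2: Z = R = 82.4 Ω
  Z3: Z = 1/(jωC) = -j/(ω·C) = 0 - j8.498e+05 Ω
Step 3 — With open output, the series arm Z2 and the output shunt Z3 appear in series to ground: Z2 + Z3 = 82.4 - j8.498e+05 Ω.
Step 4 — Parallel with input shunt Z1: Z_in = Z1 || (Z2 + Z3) = 0.003234 - j5324 Ω = 5324∠-90.0° Ω.
Step 5 — Power factor: PF = cos(φ) = Re(Z)/|Z| = 0.0032344/5323.9 = 6.075e-07.
Step 6 — Type: Im(Z) = -5324 ⇒ leading (phase φ = -90.0°).

PF = 6.075e-07 (leading, φ = -90.0°)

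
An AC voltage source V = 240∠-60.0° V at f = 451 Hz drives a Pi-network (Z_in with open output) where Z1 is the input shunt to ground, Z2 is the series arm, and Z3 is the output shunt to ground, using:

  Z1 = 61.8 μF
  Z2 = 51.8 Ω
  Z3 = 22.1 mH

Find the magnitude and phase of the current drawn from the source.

Step 1 — Angular frequency: ω = 2π·f = 2π·451 = 2834 rad/s.
Step 2 — Component impedances:
  Z1: Z = 1/(jωC) = -j/(ω·C) = 0 - j5.71 Ω
  Z2: Z = R = 51.8 Ω
  Z3: Z = jωL = j·2834·0.0221 = 0 + j62.63 Ω
Step 3 — With open output, the series arm Z2 and the output shunt Z3 appear in series to ground: Z2 + Z3 = 51.8 + j62.63 Ω.
Step 4 — Parallel with input shunt Z1: Z_in = Z1 || (Z2 + Z3) = 0.2852 - j6.024 Ω = 6.03∠-87.3° Ω.
Step 5 — Source phasor: V = 240∠-60.0° V = 120 - j207.8 V.
Step 6 — Ohm's law: I = V / Z_total = (120 - j207.8) / (0.2852 - j6.024) = 35.37 + j18.25 A.
Step 7 — Convert to polar: |I| = 39.8 A, ∠I = 27.3°.

I = 39.8∠27.3° A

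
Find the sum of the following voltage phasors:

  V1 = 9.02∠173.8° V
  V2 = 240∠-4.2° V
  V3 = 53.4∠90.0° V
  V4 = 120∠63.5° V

Step 1 — Convert each phasor to rectangular form:
  V1 = 9.02·(cos(173.8°) + j·sin(173.8°)) = -8.967 + j0.9742 V
  V2 = 240·(cos(-4.2°) + j·sin(-4.2°)) = 239.4 - j17.58 V
  V3 = 53.4·(cos(90.0°) + j·sin(90.0°)) = 0 + j53.4 V
  V4 = 120·(cos(63.5°) + j·sin(63.5°)) = 53.54 + j107.4 V
Step 2 — Sum components: V_total = 283.9 + j144.2 V.
Step 3 — Convert to polar: |V_total| = 318.4 V, ∠V_total = 26.9°.

V_total = 318.4∠26.9° V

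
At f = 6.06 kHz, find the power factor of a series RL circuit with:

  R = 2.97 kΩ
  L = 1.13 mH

Step 1 — Angular frequency: ω = 2π·f = 2π·6060 = 3.808e+04 rad/s.
Step 2 — Component impedances:
  R: Z = R = 2970 Ω
  L: Z = jωL = j·3.808e+04·0.00113 = 0 + j43.03 Ω
Step 3 — Series combination: Z_total = R + L = 2970 + j43.03 Ω = 2970∠0.8° Ω.
Step 4 — Power factor: PF = cos(φ) = Re(Z)/|Z| = 2970/2970.3 = 0.9999.
Step 5 — Type: Im(Z) = 43.03 ⇒ lagging (phase φ = 0.8°).

PF = 0.9999 (lagging, φ = 0.8°)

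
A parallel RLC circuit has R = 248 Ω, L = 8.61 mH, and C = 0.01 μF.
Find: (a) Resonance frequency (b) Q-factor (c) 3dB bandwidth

Step 1 — Resonance: ω₀ = 1/√(LC) = 1/√(0.00861·1e-08) = 1.078e+05 rad/s.
Step 2 — f₀ = ω₀/(2π) = 1.715e+04 Hz.
Step 3 — Parallel Q: Q = R/(ω₀L) = 248/(1.078e+05·0.00861) = 0.2673.
Step 4 — Bandwidth: Δω = ω₀/Q = 4.032e+05 rad/s; BW = Δω/(2π) = 6.418e+04 Hz.

(a) f₀ = 1.715e+04 Hz  (b) Q = 0.2673  (c) BW = 6.418e+04 Hz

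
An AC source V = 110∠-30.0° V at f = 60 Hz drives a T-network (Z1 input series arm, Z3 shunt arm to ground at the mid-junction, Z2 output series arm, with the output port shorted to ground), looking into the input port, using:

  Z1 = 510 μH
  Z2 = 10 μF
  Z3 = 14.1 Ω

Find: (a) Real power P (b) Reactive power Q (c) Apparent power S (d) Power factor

Step 1 — Angular frequency: ω = 2π·f = 2π·60 = 377 rad/s.
Step 2 — Component impedances:
  Z1: Z = jωL = j·377·0.00051 = 0 + j0.1923 Ω
  Z2: Z = 1/(jωC) = -j/(ω·C) = 0 - j265.3 Ω
  Z3: Z = R = 14.1 Ω
Step 3 — With the output port shorted to ground, the output series arm Z2 runs from the junction to ground; the shunt arm Z3 also runs from the junction to ground. They appear in parallel: Z3 || Z2 = 14.06 - j0.7474 Ω.
Step 4 — Series with input arm Z1: Z_in = Z1 + (Z3 || Z2) = 14.06 - j0.5551 Ω = 14.07∠-2.3° Ω.
Step 5 — Source phasor: V = 110∠-30.0° V = 95.26 - j55 V.
Step 6 — Current: I = V / Z = 6.919 - j3.639 A = 7.817∠-27.7° A.
Step 7 — Complex power: S = V·I* = 859.2 - j33.92 VA.
Step 8 — Real power: P = Re(S) = 859.2 W.
Step 9 — Reactive power: Q = Im(S) = -33.92 VAR.
Step 10 — Apparent power: |S| = 859.9 VA.
Step 11 — Power factor: PF = P/|S| = 0.9992 (leading).

(a) P = 859.2 W  (b) Q = -33.92 VAR  (c) S = 859.9 VA  (d) PF = 0.9992 (leading)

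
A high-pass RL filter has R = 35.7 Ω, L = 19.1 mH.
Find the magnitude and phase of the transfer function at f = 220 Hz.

Step 1 — Angular frequency: ω = 2π·220 = 1382 rad/s.
Step 2 — Transfer function: H(jω) = jωL/(R + jωL).
Step 3 — Numerator jωL = j·26.4; denominator R + jωL = 35.7 + j26.4.
Step 4 — H = 0.3536 + j0.4781.
Step 5 — Magnitude: |H| = 0.5946 (-4.5 dB); phase: φ = 53.5°.

|H| = 0.5946 (-4.5 dB), φ = 53.5°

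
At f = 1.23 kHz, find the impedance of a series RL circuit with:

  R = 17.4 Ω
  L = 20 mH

Step 1 — Angular frequency: ω = 2π·f = 2π·1230 = 7728 rad/s.
Step 2 — Component impedances:
  R: Z = R = 17.4 Ω
  L: Z = jωL = j·7728·0.02 = 0 + j154.6 Ω
Step 3 — Series combination: Z_total = R + L = 17.4 + j154.6 Ω = 155.5∠83.6° Ω.

Z = 17.4 + j154.6 Ω = 155.5∠83.6° Ω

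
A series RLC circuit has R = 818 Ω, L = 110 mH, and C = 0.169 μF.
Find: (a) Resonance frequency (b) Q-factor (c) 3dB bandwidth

Step 1 — Resonance condition Im(Z)=0 gives ω₀ = 1/√(LC).
Step 2 — ω₀ = 1/√(0.11·1.69e-07) = 7334 rad/s.
Step 3 — f₀ = ω₀/(2π) = 1167 Hz.
Step 4 — Series Q: Q = ω₀L/R = 7334·0.11/818 = 0.9863.
Step 5 — 3dB bandwidth: Δω = ω₀/Q = 7436 rad/s; BW = Δω/(2π) = 1184 Hz.

(a) f₀ = 1167 Hz  (b) Q = 0.9863  (c) BW = 1184 Hz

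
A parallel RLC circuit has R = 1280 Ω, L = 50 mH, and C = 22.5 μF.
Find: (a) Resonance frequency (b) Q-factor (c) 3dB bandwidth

Step 1 — Resonance: ω₀ = 1/√(LC) = 1/√(0.05·2.25e-05) = 942.8 rad/s.
Step 2 — f₀ = ω₀/(2π) = 150.1 Hz.
Step 3 — Parallel Q: Q = R/(ω₀L) = 1280/(942.8·0.05) = 27.15.
Step 4 — Bandwidth: Δω = ω₀/Q = 34.72 rad/s; BW = Δω/(2π) = 5.526 Hz.

(a) f₀ = 150.1 Hz  (b) Q = 27.15  (c) BW = 5.526 Hz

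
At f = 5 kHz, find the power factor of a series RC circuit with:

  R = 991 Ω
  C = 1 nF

Step 1 — Angular frequency: ω = 2π·f = 2π·5000 = 3.142e+04 rad/s.
Step 2 — Component impedances:
  R: Z = R = 991 Ω
  C: Z = 1/(jωC) = -j/(ω·C) = 0 - j3.183e+04 Ω
Step 3 — Series combination: Z_total = R + C = 991 - j3.183e+04 Ω = 3.185e+04∠-88.2° Ω.
Step 4 — Power factor: PF = cos(φ) = Re(Z)/|Z| = 991/31846 = 0.03112.
Step 5 — Type: Im(Z) = -3.183e+04 ⇒ leading (phase φ = -88.2°).

PF = 0.03112 (leading, φ = -88.2°)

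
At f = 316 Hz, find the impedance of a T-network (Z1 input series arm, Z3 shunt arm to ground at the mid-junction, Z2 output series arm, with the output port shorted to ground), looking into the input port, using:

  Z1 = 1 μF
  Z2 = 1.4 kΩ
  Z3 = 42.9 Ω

Step 1 — Angular frequency: ω = 2π·f = 2π·316 = 1985 rad/s.
Step 2 — Component impedances:
  Z1: Z = 1/(jωC) = -j/(ω·C) = 0 - j503.7 Ω
  Z2: Z = R = 1400 Ω
  Z3: Z = R = 42.9 Ω
Step 3 — With the output port shorted to ground, the output series arm Z2 runs from the junction to ground; the shunt arm Z3 also runs from the junction to ground. They appear in parallel: Z3 || Z2 = 41.62 Ω.
Step 4 — Series with input arm Z1: Z_in = Z1 + (Z3 || Z2) = 41.62 - j503.7 Ω = 505.4∠-85.3° Ω.

Z = 41.62 - j503.7 Ω = 505.4∠-85.3° Ω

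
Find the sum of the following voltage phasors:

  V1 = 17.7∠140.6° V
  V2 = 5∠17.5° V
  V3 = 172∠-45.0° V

Step 1 — Convert each phasor to rectangular form:
  V1 = 17.7·(cos(140.6°) + j·sin(140.6°)) = -13.68 + j11.23 V
  V2 = 5·(cos(17.5°) + j·sin(17.5°)) = 4.769 + j1.504 V
  V3 = 172·(cos(-45.0°) + j·sin(-45.0°)) = 121.6 - j121.6 V
Step 2 — Sum components: V_total = 112.7 - j108.9 V.
Step 3 — Convert to polar: |V_total| = 156.7 V, ∠V_total = -44.0°.

V_total = 156.7∠-44.0° V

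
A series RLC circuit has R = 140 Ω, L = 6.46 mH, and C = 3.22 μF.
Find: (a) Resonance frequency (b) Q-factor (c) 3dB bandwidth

Step 1 — Resonance: ω₀ = 1/√(LC) = 1/√(0.00646·3.22e-06) = 6934 rad/s.
Step 2 — f₀ = ω₀/(2π) = 1104 Hz.
Step 3 — Series Q: Q = ω₀L/R = 6934·0.00646/140 = 0.3199.
Step 4 — Bandwidth: Δω = ω₀/Q = 2.167e+04 rad/s; BW = Δω/(2π) = 3449 Hz.

(a) f₀ = 1104 Hz  (b) Q = 0.3199  (c) BW = 3449 Hz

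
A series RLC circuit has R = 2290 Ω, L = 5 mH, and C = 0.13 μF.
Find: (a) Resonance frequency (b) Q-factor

Step 1 — Resonance condition Im(Z)=0 gives ω₀ = 1/√(LC).
Step 2 — ω₀ = 1/√(0.005·1.3e-07) = 3.922e+04 rad/s.
Step 3 — f₀ = ω₀/(2π) = 6243 Hz.
Step 4 — Series Q: Q = ω₀L/R = 3.922e+04·0.005/2290 = 0.08564.

(a) f₀ = 6243 Hz  (b) Q = 0.08564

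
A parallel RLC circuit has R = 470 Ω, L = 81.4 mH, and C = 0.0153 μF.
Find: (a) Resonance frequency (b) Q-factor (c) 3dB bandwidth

Step 1 — Resonance: ω₀ = 1/√(LC) = 1/√(0.0814·1.53e-08) = 2.834e+04 rad/s.
Step 2 — f₀ = ω₀/(2π) = 4510 Hz.
Step 3 — Parallel Q: Q = R/(ω₀L) = 470/(2.834e+04·0.0814) = 0.2038.
Step 4 — Bandwidth: Δω = ω₀/Q = 1.391e+05 rad/s; BW = Δω/(2π) = 2.213e+04 Hz.

(a) f₀ = 4510 Hz  (b) Q = 0.2038  (c) BW = 2.213e+04 Hz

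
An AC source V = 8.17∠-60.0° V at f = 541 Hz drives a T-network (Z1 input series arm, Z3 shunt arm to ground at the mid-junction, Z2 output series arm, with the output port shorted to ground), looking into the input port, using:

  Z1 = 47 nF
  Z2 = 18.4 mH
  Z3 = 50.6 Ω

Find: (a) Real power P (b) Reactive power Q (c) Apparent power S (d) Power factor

Step 1 — Angular frequency: ω = 2π·f = 2π·541 = 3399 rad/s.
Step 2 — Component impedances:
  Z1: Z = 1/(jωC) = -j/(ω·C) = 0 - j6259 Ω
  Z2: Z = jωL = j·3399·0.0184 = 0 + j62.55 Ω
  Z3: Z = R = 50.6 Ω
Step 3 — With the output port shorted to ground, the output series arm Z2 runs from the junction to ground; the shunt arm Z3 also runs from the junction to ground. They appear in parallel: Z3 || Z2 = 30.58 + j24.74 Ω.
Step 4 — Series with input arm Z1: Z_in = Z1 + (Z3 || Z2) = 30.58 - j6235 Ω = 6235∠-89.7° Ω.
Step 5 — Source phasor: V = 8.17∠-60.0° V = 4.085 - j7.075 V.
Step 6 — Current: I = V / Z = 0.001138 + j0.0006496 A = 0.00131∠29.7° A.
Step 7 — Complex power: S = V·I* = 5.252e-05 - j0.01071 VA.
Step 8 — Real power: P = Re(S) = 5.252e-05 W.
Step 9 — Reactive power: Q = Im(S) = -0.01071 VAR.
Step 10 — Apparent power: |S| = 0.01071 VA.
Step 11 — Power factor: PF = P/|S| = 0.004905 (leading).

(a) P = 5.252e-05 W  (b) Q = -0.01071 VAR  (c) S = 0.01071 VA  (d) PF = 0.004905 (leading)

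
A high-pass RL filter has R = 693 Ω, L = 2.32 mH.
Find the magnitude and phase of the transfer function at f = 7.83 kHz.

Step 1 — Angular frequency: ω = 2π·7830 = 4.92e+04 rad/s.
Step 2 — Transfer function: H(jω) = jωL/(R + jωL).
Step 3 — Numerator jωL = j·114.1; denominator R + jωL = 693 + j114.1.
Step 4 — H = 0.02641 + j0.1604.
Step 5 — Magnitude: |H| = 0.1625 (-15.8 dB); phase: φ = 80.6°.

|H| = 0.1625 (-15.8 dB), φ = 80.6°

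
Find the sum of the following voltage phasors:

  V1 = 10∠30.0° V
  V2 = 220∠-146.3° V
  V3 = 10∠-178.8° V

Step 1 — Convert each phasor to rectangular form:
  V1 = 10·(cos(30.0°) + j·sin(30.0°)) = 8.66 + j5 V
  V2 = 220·(cos(-146.3°) + j·sin(-146.3°)) = -183 - j122.1 V
  V3 = 10·(cos(-178.8°) + j·sin(-178.8°)) = -9.998 - j0.2094 V
Step 2 — Sum components: V_total = -184.4 - j117.3 V.
Step 3 — Convert to polar: |V_total| = 218.5 V, ∠V_total = -147.5°.

V_total = 218.5∠-147.5° V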